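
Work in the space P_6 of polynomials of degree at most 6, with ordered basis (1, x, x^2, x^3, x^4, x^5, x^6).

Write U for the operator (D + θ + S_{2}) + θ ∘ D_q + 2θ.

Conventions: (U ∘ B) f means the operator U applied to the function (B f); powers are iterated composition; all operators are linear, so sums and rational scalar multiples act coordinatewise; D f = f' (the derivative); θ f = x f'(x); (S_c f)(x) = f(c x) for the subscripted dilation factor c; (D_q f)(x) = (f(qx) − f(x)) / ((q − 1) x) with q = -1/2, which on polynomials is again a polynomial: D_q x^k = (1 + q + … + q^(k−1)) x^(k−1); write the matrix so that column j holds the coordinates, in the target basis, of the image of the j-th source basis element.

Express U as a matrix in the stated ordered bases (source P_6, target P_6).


the matrix is [[1, 1, 0, 0, 0, 0, 0]; [0, 5, 5/2, 0, 0, 0, 0]; [0, 0, 10, 9/2, 0, 0, 0]; [0, 0, 0, 17, 47/8, 0, 0]; [0, 0, 0, 0, 28, 31/4, 0]; [0, 0, 0, 0, 0, 47, 297/32]; [0, 0, 0, 0, 0, 0, 82]] (rows listed top to bottom)

image of 1: 1
image of x: 5x + 1
image of x^2: 10x^2 + (5/2)x
image of x^3: 17x^3 + (9/2)x^2
image of x^4: 28x^4 + (47/8)x^3
image of x^5: 47x^5 + (31/4)x^4
image of x^6: 82x^6 + (297/32)x^5
each image's coordinates form column j of the matrix


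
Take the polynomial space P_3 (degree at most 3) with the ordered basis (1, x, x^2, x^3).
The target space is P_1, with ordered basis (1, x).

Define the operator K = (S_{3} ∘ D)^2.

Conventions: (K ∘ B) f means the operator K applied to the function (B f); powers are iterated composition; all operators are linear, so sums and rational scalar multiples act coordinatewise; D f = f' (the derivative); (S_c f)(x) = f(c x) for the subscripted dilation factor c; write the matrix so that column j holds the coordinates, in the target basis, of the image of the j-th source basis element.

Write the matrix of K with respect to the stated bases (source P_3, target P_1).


image of 1: 0
image of x: 0
image of x^2: 6
image of x^3: 162x
each image's coordinates form column j of the matrix

the matrix is [[0, 0, 6, 0]; [0, 0, 0, 162]] (rows listed top to bottom)


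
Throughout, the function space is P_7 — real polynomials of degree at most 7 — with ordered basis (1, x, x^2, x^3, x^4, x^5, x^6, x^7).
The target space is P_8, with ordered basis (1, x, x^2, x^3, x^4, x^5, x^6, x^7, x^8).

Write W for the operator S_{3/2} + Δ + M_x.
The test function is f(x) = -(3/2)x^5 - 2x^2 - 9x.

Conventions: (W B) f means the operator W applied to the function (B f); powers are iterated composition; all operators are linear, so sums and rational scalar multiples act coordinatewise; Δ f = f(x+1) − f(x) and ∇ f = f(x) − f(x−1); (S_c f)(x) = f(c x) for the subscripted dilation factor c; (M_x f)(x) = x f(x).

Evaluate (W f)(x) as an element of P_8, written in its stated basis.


the result is g(x) = -(3/2)x^6 - (729/64)x^5 - (15/2)x^4 - 17x^3 - (57/2)x^2 - 25x - 25/2

S_{3/2} f = -(729/64)x^5 - (9/2)x^2 - (27/2)x
Δ f = -(15/2)x^4 - 15x^3 - 15x^2 - (23/2)x - 25/2
M_x f = -(3/2)x^6 - 2x^3 - 9x^2
(S_{3/2} + Δ + M_x) f = -(3/2)x^6 - (729/64)x^5 - (15/2)x^4 - 17x^3 - (57/2)x^2 - 25x - 25/2


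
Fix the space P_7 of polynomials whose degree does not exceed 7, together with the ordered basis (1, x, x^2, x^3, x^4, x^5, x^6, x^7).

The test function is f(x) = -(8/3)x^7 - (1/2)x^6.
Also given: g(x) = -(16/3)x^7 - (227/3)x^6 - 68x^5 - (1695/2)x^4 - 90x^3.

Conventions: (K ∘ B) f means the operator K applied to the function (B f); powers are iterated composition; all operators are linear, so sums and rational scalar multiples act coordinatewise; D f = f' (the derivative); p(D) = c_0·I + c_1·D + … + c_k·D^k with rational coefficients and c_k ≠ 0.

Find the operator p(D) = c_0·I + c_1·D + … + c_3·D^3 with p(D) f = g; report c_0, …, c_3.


p(D) = 2·I + 4·D + (1/2)·D^2 + (3/2)·D^3, i.e. c_0 = 2, c_1 = 4, c_2 = 1/2, c_3 = 3/2

D^0 f = -(8/3)x^7 - (1/2)x^6
D^1 f = -(56/3)x^6 - 3x^5
D^2 f = -112x^5 - 15x^4
D^3 f = -560x^4 - 60x^3
matching coefficients of g against c_0 f + c_1 Df + … from the top degree down determines the c_i
solution: c_0 = 2, c_1 = 4, c_2 = 1/2, c_3 = 3/2


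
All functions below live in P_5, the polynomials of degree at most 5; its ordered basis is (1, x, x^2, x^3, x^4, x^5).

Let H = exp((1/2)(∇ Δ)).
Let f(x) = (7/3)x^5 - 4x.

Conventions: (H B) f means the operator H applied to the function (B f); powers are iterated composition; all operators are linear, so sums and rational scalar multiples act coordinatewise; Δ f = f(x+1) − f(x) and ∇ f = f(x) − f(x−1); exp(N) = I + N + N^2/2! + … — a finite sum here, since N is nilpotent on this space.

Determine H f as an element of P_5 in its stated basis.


the result is g(x) = (7/3)x^5 + (70/3)x^3 + (128/3)x

order-1 term: (70/3)x^3 + (35/3)x
order-2 term: 35x
the series for exp((1/2)(∇ Δ)) f terminates at order 2
exp((1/2)(∇ Δ)) f = (7/3)x^5 + (70/3)x^3 + (128/3)x


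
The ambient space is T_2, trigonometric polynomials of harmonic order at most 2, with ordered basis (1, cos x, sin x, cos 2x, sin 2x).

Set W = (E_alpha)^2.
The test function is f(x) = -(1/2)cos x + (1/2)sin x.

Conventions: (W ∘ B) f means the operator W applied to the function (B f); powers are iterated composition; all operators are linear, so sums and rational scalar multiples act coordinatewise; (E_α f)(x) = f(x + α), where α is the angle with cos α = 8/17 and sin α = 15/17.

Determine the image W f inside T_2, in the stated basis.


E_alpha f = (7/34)cos x + (23/34)sin x
E_alpha E_alpha f = (401/578)cos x + (79/578)sin x

g(x) = (401/578)cos x + (79/578)sin x


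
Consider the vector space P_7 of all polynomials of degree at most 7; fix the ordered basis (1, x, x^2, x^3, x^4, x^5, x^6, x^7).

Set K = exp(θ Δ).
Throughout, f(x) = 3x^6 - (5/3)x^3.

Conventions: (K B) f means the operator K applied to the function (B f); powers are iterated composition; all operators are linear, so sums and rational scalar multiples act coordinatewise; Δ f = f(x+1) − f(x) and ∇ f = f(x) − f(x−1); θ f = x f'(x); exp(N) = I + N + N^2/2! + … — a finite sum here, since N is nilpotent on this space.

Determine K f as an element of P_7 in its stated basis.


the image equals g(x) = 3x^6 + 90x^5 + 1080x^4 + (18625/3)x^3 + 16460x^2 + 15348x

order-1 term: 90x^5 + 180x^4 + 180x^3 + 80x^2 + 13x
order-2 term: 900x^4 + 2430x^3 + 2520x^2 + 935x
order-3 term: 3600x^3 + 8460x^2 + 5310x
order-4 term: 5400x^2 + 6930x
order-5 term: 2160x
the series for exp(θ Δ) f terminates at order 5
exp(θ Δ) f = 3x^6 + 90x^5 + 1080x^4 + (18625/3)x^3 + 16460x^2 + 15348x


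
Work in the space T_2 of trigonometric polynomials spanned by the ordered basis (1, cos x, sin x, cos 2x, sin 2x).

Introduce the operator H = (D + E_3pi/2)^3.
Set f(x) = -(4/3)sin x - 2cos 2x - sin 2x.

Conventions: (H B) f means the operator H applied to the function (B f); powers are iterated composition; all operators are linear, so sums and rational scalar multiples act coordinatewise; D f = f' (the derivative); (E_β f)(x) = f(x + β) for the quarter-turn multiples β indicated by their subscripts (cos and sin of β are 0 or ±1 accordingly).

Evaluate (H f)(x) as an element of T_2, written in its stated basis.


D f = -(4/3)cos x - 2cos 2x + 4sin 2x
E_3pi/2 f = (4/3)cos x + 2cos 2x + sin 2x
(D + E_3pi/2) f = 5sin 2x
D (D + E_3pi/2) f = 10cos 2x
E_3pi/2 (D + E_3pi/2) f = -5sin 2x
(D + E_3pi/2) (D + E_3pi/2) f = 10cos 2x - 5sin 2x
D (D + E_3pi/2) (D + E_3pi/2) f = -10cos 2x - 20sin 2x
E_3pi/2 (D + E_3pi/2) (D + E_3pi/2) f = -10cos 2x + 5sin 2x
(D + E_3pi/2) (D + E_3pi/2) (D + E_3pi/2) f = -20cos 2x - 15sin 2x

the result is g(x) = -20cos 2x - 15sin 2x


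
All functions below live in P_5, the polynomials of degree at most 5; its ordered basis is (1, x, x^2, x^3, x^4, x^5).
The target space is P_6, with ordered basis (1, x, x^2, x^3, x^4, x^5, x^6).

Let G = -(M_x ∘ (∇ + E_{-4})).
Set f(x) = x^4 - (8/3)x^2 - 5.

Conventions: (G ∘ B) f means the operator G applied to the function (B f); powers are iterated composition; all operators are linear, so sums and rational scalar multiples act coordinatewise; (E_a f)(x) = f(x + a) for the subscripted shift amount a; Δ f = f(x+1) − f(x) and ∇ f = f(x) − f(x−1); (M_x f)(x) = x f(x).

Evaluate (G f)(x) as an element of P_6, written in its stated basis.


∇ f = 4x^3 - 6x^2 - (4/3)x + 5/3
E_{-4} f = x^4 - 16x^3 + (280/3)x^2 - (704/3)x + 625/3
(∇ + E_{-4}) f = x^4 - 12x^3 + (262/3)x^2 - 236x + 210
M_x (∇ + E_{-4}) f = x^5 - 12x^4 + (262/3)x^3 - 236x^2 + 210x
(-(M_x ∘ (∇ + E_{-4}))) f = -x^5 + 12x^4 - (262/3)x^3 + 236x^2 - 210x

g(x) = -x^5 + 12x^4 - (262/3)x^3 + 236x^2 - 210x


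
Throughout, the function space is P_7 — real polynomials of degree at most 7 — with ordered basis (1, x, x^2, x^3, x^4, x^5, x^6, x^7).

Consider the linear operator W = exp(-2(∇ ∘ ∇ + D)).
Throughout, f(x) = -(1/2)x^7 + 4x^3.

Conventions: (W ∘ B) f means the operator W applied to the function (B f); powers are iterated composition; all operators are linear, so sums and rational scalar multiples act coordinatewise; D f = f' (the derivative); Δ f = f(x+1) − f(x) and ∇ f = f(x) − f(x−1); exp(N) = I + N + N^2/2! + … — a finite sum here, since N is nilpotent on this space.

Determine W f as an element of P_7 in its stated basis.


order-1 term: 7x^6 + 42x^5 - 210x^4 + 490x^3 - 654x^2 + 386x - 78
order-2 term: -42x^5 - 420x^4 + 840x^3 + 2100x^2 - 8352x + 7628
order-3 term: 140x^4 + 1680x^3 - 10920x + 9208
order-4 term: -280x^3 - 3360x^2 - 3360x + 9520
order-5 term: 336x^2 + 3360x + 3360
order-6 term: -224x - 1344
order-7 term: 64
the series for exp(-2(∇ ∘ ∇ + D)) f terminates at order 7
exp(-2(∇ ∘ ∇ + D)) f = -(1/2)x^7 + 7x^6 - 490x^4 + 2734x^3 - 1578x^2 - 19110x + 28358

the image equals g(x) = -(1/2)x^7 + 7x^6 - 490x^4 + 2734x^3 - 1578x^2 - 19110x + 28358


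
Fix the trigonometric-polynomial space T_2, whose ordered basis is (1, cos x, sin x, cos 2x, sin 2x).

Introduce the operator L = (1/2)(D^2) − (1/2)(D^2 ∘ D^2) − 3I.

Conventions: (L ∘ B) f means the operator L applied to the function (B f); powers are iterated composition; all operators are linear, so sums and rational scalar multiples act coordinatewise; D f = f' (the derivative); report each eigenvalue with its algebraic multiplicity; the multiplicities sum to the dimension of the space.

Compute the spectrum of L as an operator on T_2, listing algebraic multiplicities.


λ = -13 (multiplicity 2), λ = -4 (multiplicity 2), λ = -3 (multiplicity 1)

image of 1: -3
image of cos x: -4cos x
image of sin x: -4sin x
image of cos 2x: -13cos 2x
image of sin 2x: -13sin 2x
the matrix is diagonal; its diagonal is (-3, -4, -4, -13, -13)
for a triangular matrix the eigenvalues are the diagonal entries, with algebraic multiplicity their repetition count


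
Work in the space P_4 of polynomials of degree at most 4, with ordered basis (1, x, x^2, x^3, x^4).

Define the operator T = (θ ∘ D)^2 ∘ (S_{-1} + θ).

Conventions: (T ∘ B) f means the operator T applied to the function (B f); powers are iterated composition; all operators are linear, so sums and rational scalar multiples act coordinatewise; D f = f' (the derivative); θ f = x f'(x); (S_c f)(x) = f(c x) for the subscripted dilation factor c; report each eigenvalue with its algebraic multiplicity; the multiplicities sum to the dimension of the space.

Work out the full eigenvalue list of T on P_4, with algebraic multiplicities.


image of 1: 0
image of x: 0
image of x^2: 0
image of x^3: 24x
image of x^4: 360x^2
the matrix is upper triangular; its diagonal is (0, 0, 0, 0, 0)
for a triangular matrix the eigenvalues are the diagonal entries, with algebraic multiplicity their repetition count

λ = 0 (multiplicity 5)


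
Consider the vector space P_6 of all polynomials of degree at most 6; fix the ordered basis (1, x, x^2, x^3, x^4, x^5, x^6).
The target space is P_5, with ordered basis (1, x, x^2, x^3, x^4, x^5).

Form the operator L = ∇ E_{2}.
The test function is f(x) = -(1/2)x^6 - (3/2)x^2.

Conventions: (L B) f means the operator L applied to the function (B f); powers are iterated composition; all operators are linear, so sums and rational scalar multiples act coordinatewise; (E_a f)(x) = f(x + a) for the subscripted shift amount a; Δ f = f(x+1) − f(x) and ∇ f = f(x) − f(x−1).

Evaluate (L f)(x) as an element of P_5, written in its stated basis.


E_{2} f = -(1/2)x^6 - 6x^5 - 30x^4 - 80x^3 - (243/2)x^2 - 102x - 38
∇ E_{2} f = -3x^5 - (45/2)x^4 - 70x^3 - (225/2)x^2 - 96x - 36

the result is g(x) = -3x^5 - (45/2)x^4 - 70x^3 - (225/2)x^2 - 96x - 36


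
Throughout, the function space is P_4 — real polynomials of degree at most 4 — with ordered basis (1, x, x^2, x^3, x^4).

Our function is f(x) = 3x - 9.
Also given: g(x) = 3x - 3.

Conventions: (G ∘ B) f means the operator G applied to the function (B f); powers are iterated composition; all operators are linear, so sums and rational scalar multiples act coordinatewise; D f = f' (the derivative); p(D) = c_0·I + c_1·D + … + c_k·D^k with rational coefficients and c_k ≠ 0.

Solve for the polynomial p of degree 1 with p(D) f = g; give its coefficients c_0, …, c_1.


D^0 f = 3x - 9
D^1 f = 3
matching coefficients of g against c_0 f + c_1 Df + … from the top degree down determines the c_i
solution: c_0 = 1, c_1 = 2

c_0 = 1, c_1 = 2


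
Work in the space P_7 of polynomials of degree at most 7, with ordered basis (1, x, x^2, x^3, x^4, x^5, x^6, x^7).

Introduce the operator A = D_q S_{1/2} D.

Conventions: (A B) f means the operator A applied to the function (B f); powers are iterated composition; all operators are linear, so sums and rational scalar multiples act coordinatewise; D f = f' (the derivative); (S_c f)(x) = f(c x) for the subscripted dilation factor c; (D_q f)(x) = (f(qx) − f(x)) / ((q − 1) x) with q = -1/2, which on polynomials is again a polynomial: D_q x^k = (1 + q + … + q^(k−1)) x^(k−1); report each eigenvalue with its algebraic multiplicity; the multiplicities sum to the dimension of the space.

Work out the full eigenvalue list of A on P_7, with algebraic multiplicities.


image of 1: 0
image of x: 0
image of x^2: 1
image of x^3: (3/8)x
image of x^4: (3/8)x^2
image of x^5: (25/128)x^3
image of x^6: (33/256)x^4
image of x^7: (147/2048)x^5
the matrix is upper triangular; its diagonal is (0, 0, 0, 0, 0, 0, 0, 0)
for a triangular matrix the eigenvalues are the diagonal entries, with algebraic multiplicity their repetition count

λ = 0 (multiplicity 8)


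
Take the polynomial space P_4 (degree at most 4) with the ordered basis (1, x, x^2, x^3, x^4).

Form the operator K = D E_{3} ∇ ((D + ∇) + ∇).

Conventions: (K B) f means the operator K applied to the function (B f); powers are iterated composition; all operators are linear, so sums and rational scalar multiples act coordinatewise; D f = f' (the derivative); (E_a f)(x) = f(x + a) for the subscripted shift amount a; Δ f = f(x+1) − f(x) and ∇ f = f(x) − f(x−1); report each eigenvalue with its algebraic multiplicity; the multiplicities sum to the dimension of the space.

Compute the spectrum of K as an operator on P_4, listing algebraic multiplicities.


image of 1: 0
image of x: 0
image of x^2: 0
image of x^3: 18
image of x^4: 72x + 156
the matrix is upper triangular; its diagonal is (0, 0, 0, 0, 0)
for a triangular matrix the eigenvalues are the diagonal entries, with algebraic multiplicity their repetition count

λ = 0 (multiplicity 5)


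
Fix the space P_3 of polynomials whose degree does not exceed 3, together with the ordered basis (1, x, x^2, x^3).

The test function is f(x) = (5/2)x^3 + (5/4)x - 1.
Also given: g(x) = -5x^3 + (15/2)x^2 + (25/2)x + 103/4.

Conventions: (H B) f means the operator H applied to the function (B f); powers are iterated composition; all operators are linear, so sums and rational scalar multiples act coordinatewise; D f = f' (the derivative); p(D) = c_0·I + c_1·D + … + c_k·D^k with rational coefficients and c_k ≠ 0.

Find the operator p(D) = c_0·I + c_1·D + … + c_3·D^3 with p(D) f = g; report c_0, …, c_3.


D^0 f = (5/2)x^3 + (5/4)x - 1
D^1 f = (15/2)x^2 + 5/4
D^2 f = 15x
D^3 f = 15
matching coefficients of g against c_0 f + c_1 Df + … from the top degree down determines the c_i
solution: c_0 = -2, c_1 = 1, c_2 = 1, c_3 = 3/2

p(D) = -2·I + D + D^2 + (3/2)·D^3, i.e. c_0 = -2, c_1 = 1, c_2 = 1, c_3 = 3/2


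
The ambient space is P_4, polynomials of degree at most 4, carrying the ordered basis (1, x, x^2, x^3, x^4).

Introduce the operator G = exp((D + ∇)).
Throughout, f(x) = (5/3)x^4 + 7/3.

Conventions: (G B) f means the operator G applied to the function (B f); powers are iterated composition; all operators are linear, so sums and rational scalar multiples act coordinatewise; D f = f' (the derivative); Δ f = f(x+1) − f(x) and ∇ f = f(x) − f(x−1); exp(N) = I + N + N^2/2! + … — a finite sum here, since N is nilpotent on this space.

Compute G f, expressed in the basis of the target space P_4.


order-1 term: (40/3)x^3 - 10x^2 + (20/3)x - 5/3
order-2 term: 40x^2 - 40x + 55/3
order-3 term: (160/3)x - 40
order-4 term: 80/3
the series for exp((D + ∇)) f terminates at order 4
exp((D + ∇)) f = (5/3)x^4 + (40/3)x^3 + 30x^2 + 20x + 17/3

the result is g(x) = (5/3)x^4 + (40/3)x^3 + 30x^2 + 20x + 17/3


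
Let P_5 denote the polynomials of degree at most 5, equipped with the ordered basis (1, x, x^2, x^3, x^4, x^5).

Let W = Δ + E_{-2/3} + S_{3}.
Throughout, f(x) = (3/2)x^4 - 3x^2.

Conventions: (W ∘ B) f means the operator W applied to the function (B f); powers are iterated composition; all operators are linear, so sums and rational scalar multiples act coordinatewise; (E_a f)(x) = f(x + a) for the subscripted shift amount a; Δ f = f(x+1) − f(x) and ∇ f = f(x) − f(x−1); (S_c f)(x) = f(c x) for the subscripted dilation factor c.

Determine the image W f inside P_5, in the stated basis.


Δ f = 6x^3 + 9x^2 - 3/2
E_{-2/3} f = (3/2)x^4 - 4x^3 + x^2 + (20/9)x - 28/27
S_{3} f = (243/2)x^4 - 27x^2
(Δ + E_{-2/3} + S_{3}) f = 123x^4 + 2x^3 - 17x^2 + (20/9)x - 137/54

the image equals g(x) = 123x^4 + 2x^3 - 17x^2 + (20/9)x - 137/54


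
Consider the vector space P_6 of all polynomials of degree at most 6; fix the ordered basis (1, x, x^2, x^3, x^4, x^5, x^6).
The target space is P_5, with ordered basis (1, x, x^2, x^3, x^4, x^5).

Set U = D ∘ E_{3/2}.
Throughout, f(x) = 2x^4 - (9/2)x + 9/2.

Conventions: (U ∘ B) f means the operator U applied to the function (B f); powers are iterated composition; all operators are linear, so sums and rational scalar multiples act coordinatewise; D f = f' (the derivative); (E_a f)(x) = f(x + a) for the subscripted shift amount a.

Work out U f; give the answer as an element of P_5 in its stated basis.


g(x) = 8x^3 + 36x^2 + 54x + 45/2

E_{3/2} f = 2x^4 + 12x^3 + 27x^2 + (45/2)x + 63/8
D E_{3/2} f = 8x^3 + 36x^2 + 54x + 45/2


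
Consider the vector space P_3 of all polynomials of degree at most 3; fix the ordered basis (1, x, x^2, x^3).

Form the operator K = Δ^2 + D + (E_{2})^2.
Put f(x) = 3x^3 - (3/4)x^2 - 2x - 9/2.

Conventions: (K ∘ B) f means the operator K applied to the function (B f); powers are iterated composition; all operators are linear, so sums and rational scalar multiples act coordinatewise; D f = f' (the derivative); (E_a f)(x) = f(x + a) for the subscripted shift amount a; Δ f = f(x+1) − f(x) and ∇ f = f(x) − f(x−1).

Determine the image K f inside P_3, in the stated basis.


g(x) = 3x^3 + (177/4)x^2 + (305/2)x + 182

Δ f = 9x^2 + (15/2)x + 1/4
Δ Δ f = 18x + 33/2
D f = 9x^2 - (3/2)x - 2
E_{2} f = 3x^3 + (69/4)x^2 + 31x + 25/2
E_{2} E_{2} f = 3x^3 + (141/4)x^2 + 136x + 335/2
(Δ^2 + D + (E_{2})^2) f = 3x^3 + (177/4)x^2 + (305/2)x + 182


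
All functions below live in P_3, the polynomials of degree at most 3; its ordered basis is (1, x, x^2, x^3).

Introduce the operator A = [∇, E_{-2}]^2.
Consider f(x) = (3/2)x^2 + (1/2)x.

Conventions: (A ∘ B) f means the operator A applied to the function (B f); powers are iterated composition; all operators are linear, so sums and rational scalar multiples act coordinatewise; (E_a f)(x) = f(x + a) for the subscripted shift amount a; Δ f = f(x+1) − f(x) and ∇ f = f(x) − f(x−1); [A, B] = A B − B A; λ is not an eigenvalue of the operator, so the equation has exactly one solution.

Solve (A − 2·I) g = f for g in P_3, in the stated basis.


write g with unknown coordinates in the stated basis and equate coefficients in (A − 2·I) g = f
solving from the highest basis element down gives g = -(3/4)x^2 - (1/4)x
check: A g = 0
so A g − 2·g = (3/2)x^2 + (1/2)x = f ✓

the image equals g(x) = -(3/4)x^2 - (1/4)x


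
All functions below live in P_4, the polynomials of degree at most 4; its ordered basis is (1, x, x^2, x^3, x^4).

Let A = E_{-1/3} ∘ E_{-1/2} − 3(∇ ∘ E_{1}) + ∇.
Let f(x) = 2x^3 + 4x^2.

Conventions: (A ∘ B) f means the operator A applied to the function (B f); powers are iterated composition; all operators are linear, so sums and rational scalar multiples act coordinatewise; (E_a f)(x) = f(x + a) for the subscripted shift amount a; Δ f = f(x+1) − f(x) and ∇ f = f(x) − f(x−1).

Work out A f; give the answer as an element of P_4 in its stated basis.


E_{-1/2} f = 2x^3 + x^2 - (5/2)x + 3/4
E_{-1/3} E_{-1/2} f = 2x^3 - x^2 - (5/2)x + 175/108
E_{1} f = 2x^3 + 10x^2 + 14x + 6
∇ E_{1} f = 6x^2 + 14x + 6
(-3(∇ ∘ E_{1})) f = -18x^2 - 42x - 18
∇ f = 6x^2 + 2x - 2
(E_{-1/3} ∘ E_{-1/2} − 3(∇ ∘ E_{1}) + ∇) f = 2x^3 - 13x^2 - (85/2)x - 1985/108

g(x) = 2x^3 - 13x^2 - (85/2)x - 1985/108


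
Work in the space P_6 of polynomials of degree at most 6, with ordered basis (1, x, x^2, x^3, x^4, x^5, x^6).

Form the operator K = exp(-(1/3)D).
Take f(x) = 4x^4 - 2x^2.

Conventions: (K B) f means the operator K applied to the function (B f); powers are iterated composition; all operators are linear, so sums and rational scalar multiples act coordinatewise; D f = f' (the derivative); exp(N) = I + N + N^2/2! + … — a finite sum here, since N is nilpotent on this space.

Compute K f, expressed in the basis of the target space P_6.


the result is g(x) = 4x^4 - (16/3)x^3 + (2/3)x^2 + (20/27)x - 14/81

order-1 term: -(16/3)x^3 + (4/3)x
order-2 term: (8/3)x^2 - 2/9
order-3 term: -(16/27)x
order-4 term: 4/81
the series for exp(-(1/3)D) f terminates at order 4
exp(-(1/3)D) f = 4x^4 - (16/3)x^3 + (2/3)x^2 + (20/27)x - 14/81


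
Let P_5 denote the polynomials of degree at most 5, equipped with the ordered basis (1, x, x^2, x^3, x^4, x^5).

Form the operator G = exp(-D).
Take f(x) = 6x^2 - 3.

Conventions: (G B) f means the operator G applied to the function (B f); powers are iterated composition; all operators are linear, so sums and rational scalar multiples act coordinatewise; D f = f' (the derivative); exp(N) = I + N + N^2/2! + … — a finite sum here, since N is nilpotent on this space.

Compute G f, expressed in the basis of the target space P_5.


the result is g(x) = 6x^2 - 12x + 3

order-1 term: -12x
order-2 term: 6
the series for exp(-D) f terminates at order 2
exp(-D) f = 6x^2 - 12x + 3


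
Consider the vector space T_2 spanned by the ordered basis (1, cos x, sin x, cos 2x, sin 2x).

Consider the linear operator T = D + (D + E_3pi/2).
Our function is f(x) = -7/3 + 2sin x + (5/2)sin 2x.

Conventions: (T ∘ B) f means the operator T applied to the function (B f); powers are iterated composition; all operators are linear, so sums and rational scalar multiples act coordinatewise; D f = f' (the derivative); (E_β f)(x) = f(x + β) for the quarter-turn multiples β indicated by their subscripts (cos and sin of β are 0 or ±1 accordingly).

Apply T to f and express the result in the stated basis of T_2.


D f = 2cos x + 5cos 2x
D f = 2cos x + 5cos 2x
E_3pi/2 f = -7/3 - 2cos x - (5/2)sin 2x
(D + E_3pi/2) f = -7/3 + 5cos 2x - (5/2)sin 2x
(D + (D + E_3pi/2)) f = -7/3 + 2cos x + 10cos 2x - (5/2)sin 2x

the image equals g(x) = -7/3 + 2cos x + 10cos 2x - (5/2)sin 2x


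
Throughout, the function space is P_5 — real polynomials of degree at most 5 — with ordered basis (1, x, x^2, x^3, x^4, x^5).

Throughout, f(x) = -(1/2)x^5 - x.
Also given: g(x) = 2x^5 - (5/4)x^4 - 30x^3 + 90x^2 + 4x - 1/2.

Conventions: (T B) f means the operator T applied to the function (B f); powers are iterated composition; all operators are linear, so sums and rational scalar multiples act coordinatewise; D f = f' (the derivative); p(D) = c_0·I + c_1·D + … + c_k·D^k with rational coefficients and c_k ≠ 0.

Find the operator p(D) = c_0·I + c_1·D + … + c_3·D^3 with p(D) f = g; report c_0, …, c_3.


p(D) = -4·I + (1/2)·D + 3·D^2 − 3·D^3, i.e. c_0 = -4, c_1 = 1/2, c_2 = 3, c_3 = -3

D^0 f = -(1/2)x^5 - x
D^1 f = -(5/2)x^4 - 1
D^2 f = -10x^3
D^3 f = -30x^2
matching coefficients of g against c_0 f + c_1 Df + … from the top degree down determines the c_i
solution: c_0 = -4, c_1 = 1/2, c_2 = 3, c_3 = -3


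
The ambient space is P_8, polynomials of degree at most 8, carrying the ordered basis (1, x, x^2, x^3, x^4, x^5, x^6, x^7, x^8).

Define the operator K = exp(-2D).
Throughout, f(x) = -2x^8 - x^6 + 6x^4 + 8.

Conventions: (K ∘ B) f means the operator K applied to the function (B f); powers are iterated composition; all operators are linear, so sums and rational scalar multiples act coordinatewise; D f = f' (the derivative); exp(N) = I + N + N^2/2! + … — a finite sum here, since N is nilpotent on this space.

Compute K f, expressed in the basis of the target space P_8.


order-1 term: 32x^7 + 12x^5 - 48x^3
order-2 term: -224x^6 - 60x^4 + 144x^2
order-3 term: 896x^5 + 160x^3 - 192x
order-4 term: -2240x^4 - 240x^2 + 96
order-5 term: 3584x^3 + 192x
order-6 term: -3584x^2 - 64
order-7 term: 2048x
order-8 term: -512
the series for exp(-2D) f terminates at order 8
exp(-2D) f = -2x^8 + 32x^7 - 225x^6 + 908x^5 - 2294x^4 + 3696x^3 - 3680x^2 + 2048x - 472

the image equals g(x) = -2x^8 + 32x^7 - 225x^6 + 908x^5 - 2294x^4 + 3696x^3 - 3680x^2 + 2048x - 472


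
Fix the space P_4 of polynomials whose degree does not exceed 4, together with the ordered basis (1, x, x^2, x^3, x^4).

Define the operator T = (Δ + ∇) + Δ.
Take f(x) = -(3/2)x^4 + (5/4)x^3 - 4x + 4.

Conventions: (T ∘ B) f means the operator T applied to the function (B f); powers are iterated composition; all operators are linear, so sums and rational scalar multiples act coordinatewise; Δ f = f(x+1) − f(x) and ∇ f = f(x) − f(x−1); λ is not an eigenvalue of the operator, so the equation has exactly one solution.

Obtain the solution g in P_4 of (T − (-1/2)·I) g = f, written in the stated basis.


write g with unknown coordinates in the stated basis and equate coefficients in (T − (-1/2)·I) g = f
solving from the highest basis element down gives g = -3x^4 + (149/2)x^3 - 1305x^2 + 15277x - 89485
check: T g = -36x^3 + (1305/2)x^2 - (15285/2)x + 89493/2
so T g − (-1/2)·g = -(3/2)x^4 + (5/4)x^3 - 4x + 4 = f ✓

g(x) = -3x^4 + (149/2)x^3 - 1305x^2 + 15277x - 89485


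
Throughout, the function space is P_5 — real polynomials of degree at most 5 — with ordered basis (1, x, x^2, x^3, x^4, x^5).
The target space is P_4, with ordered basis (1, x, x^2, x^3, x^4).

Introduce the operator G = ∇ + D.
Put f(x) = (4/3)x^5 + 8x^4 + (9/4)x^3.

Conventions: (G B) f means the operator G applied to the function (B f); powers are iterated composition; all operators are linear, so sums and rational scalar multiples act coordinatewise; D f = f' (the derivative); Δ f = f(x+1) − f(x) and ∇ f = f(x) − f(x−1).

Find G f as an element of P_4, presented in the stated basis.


∇ f = (20/3)x^4 + (56/3)x^3 - (335/12)x^2 + (223/12)x - 53/12
D f = (20/3)x^4 + 32x^3 + (27/4)x^2
(∇ + D) f = (40/3)x^4 + (152/3)x^3 - (127/6)x^2 + (223/12)x - 53/12

the result is g(x) = (40/3)x^4 + (152/3)x^3 - (127/6)x^2 + (223/12)x - 53/12


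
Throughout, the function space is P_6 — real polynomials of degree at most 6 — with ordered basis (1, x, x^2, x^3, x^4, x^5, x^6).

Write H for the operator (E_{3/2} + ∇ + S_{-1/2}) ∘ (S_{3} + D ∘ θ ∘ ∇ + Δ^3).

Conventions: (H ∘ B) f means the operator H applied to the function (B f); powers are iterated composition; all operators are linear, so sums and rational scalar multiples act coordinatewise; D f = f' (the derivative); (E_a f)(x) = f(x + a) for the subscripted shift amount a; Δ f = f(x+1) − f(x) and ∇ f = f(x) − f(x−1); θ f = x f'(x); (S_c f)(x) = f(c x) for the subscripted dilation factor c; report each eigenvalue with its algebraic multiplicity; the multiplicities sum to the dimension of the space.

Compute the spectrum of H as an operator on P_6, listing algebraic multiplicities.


image of 1: 2
image of x: (3/2)x + 15/2
image of x^2: (45/4)x^2 + 45x + 61/4
image of x^3: (189/8)x^3 + (405/2)x^2 + (429/4)x + 1233/8
image of x^4: (1377/16)x^4 + 810x^3 + (1305/2)x^2 + (3195/2)x + 7265/16
image of x^5: (7533/32)x^5 + (6075/2)x^4 + (6215/2)x^3 + (44775/4)x^2 + (83135/16)x + 103705/32
image of x^6: (47385/64)x^6 + 10935x^5 + (110625/8)x^4 + (130365/2)x^3 + (728775/16)x^2 + (700545/16)x + 752073/64
the matrix is upper triangular; its diagonal is (2, 3/2, 45/4, 189/8, 1377/16, 7533/32, 47385/64)
for a triangular matrix the eigenvalues are the diagonal entries, with algebraic multiplicity their repetition count

λ = 3/2 (multiplicity 1), λ = 2 (multiplicity 1), λ = 45/4 (multiplicity 1), λ = 189/8 (multiplicity 1), λ = 1377/16 (multiplicity 1), λ = 7533/32 (multiplicity 1), λ = 47385/64 (multiplicity 1)


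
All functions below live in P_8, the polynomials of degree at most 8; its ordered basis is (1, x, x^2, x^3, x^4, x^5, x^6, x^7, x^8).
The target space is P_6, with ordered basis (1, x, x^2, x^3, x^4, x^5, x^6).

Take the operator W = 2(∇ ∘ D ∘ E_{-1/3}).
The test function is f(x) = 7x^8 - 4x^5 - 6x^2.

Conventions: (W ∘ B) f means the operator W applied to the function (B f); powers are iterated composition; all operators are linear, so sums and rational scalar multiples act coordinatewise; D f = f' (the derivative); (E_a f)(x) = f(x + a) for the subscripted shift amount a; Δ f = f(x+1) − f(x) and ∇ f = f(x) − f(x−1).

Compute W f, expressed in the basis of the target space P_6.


the image equals g(x) = 784x^6 - 3920x^5 + (27440/3)x^4 - (337520/27)x^3 + (278144/27)x^2 - (386960/81)x + 685936/729

E_{-1/3} f = 7x^8 - (56/3)x^7 + (196/9)x^6 - (500/27)x^5 + (1030/81)x^4 - (1472/243)x^3 - (3098/729)x^2 + (8152/2187)x - 4259/6561
D E_{-1/3} f = 56x^7 - (392/3)x^6 + (392/3)x^5 - (2500/27)x^4 + (4120/81)x^3 - (1472/81)x^2 - (6196/729)x + 8152/2187
∇ D E_{-1/3} f = 392x^6 - 1960x^5 + (13720/3)x^4 - (168760/27)x^3 + (139072/27)x^2 - (193480/81)x + 342968/729
(2(∇ ∘ D ∘ E_{-1/3})) f = 784x^6 - 3920x^5 + (27440/3)x^4 - (337520/27)x^3 + (278144/27)x^2 - (386960/81)x + 685936/729


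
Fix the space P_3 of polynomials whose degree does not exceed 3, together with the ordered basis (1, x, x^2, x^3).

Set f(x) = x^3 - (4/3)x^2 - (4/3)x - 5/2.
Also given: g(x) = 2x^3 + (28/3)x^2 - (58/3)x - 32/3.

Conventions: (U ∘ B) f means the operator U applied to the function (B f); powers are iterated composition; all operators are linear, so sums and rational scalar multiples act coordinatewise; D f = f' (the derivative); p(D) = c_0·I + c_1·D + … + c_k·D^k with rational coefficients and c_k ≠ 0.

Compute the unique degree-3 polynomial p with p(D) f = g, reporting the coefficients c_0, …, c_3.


D^0 f = x^3 - (4/3)x^2 - (4/3)x - 5/2
D^1 f = 3x^2 - (8/3)x - 4/3
D^2 f = 6x - 8/3
D^3 f = 6
matching coefficients of g against c_0 f + c_1 Df + … from the top degree down determines the c_i
solution: c_0 = 2, c_1 = 4, c_2 = -1, c_3 = -1/2

p(D) = 2·I + 4·D − D^2 − (1/2)·D^3, i.e. c_0 = 2, c_1 = 4, c_2 = -1, c_3 = -1/2


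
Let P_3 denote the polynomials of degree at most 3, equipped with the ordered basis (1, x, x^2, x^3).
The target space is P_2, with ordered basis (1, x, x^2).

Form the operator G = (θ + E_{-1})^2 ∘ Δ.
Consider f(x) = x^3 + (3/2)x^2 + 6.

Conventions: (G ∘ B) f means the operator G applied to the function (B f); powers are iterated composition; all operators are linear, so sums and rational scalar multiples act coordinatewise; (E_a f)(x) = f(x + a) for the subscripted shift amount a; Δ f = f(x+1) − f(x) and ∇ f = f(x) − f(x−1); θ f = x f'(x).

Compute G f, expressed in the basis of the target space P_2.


g(x) = 27x^2 - 6x + 5/2

Δ f = 3x^2 + 6x + 5/2
θ Δ f = 6x^2 + 6x
E_{-1} Δ f = 3x^2 - 1/2
(θ + E_{-1}) Δ f = 9x^2 + 6x - 1/2
θ (θ + E_{-1}) Δ f = 18x^2 + 6x
E_{-1} (θ + E_{-1}) Δ f = 9x^2 - 12x + 5/2
(θ + E_{-1}) (θ + E_{-1}) Δ f = 27x^2 - 6x + 5/2


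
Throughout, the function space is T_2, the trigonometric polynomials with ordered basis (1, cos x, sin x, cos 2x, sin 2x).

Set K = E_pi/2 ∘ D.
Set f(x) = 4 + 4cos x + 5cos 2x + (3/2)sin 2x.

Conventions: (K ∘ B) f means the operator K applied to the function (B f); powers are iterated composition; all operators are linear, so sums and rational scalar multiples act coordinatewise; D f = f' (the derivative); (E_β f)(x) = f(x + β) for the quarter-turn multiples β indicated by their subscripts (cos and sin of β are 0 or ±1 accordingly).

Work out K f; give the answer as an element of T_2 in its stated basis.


the result is g(x) = -4cos x - 3cos 2x + 10sin 2x

D f = -4sin x + 3cos 2x - 10sin 2x
E_pi/2 D f = -4cos x - 3cos 2x + 10sin 2x


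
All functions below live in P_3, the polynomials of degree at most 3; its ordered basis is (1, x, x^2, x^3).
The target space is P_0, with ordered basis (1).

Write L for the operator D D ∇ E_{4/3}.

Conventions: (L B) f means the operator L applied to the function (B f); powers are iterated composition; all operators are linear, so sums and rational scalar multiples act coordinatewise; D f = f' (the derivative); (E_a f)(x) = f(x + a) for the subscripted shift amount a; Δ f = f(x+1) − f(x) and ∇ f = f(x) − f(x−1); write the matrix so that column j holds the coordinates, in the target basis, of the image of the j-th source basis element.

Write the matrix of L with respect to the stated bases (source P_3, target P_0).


image of 1: 0
image of x: 0
image of x^2: 0
image of x^3: 6
each image's coordinates form column j of the matrix

the matrix is [[0, 0, 0, 6]] (rows listed top to bottom)


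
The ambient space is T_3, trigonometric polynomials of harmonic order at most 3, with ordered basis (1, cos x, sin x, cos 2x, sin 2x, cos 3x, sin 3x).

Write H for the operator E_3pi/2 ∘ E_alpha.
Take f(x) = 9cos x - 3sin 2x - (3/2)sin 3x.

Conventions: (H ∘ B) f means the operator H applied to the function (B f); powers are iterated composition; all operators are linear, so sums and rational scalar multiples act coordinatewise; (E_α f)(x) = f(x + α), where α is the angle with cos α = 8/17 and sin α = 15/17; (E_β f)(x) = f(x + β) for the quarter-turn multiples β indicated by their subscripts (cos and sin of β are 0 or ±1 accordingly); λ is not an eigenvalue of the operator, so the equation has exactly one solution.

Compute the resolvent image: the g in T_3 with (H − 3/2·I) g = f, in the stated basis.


write g with unknown coordinates in the stated basis and equate coefficients in (H − 3/2·I) g = f
solving from the highest basis element down gives g = -(378/41)cos x - (288/41)sin x - (576/365)cos 2x + (654/365)sin 2x - (29328/57929)cos 3x + (41247/57929)sin 3x
check: H g = -(198/41)cos x - (432/41)sin x - (864/365)cos 2x - (114/365)sin 2x - (43992/57929)cos 3x - (25023/57929)sin 3x
so H g − 3/2·g = 9cos x - 3sin 2x - (3/2)sin 3x = f ✓

the result is g(x) = -(378/41)cos x - (288/41)sin x - (576/365)cos 2x + (654/365)sin 2x - (29328/57929)cos 3x + (41247/57929)sin 3x


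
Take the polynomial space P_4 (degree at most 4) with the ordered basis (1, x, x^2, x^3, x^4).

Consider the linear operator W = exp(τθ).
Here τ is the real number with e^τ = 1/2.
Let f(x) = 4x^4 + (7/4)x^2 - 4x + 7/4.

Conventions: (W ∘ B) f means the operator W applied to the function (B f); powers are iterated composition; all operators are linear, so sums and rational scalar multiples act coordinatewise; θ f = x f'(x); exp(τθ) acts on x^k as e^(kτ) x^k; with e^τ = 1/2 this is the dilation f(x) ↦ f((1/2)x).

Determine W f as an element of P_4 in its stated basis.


exp(τθ) x^k = e^(kτ) x^k; with e^τ = 1/2 this sends x^k to (1/2)^k x^k
x ↦ 1/2 x
x^2 ↦ 1/4 x^2
x^4 ↦ 1/16 x^4
applying this coordinatewise to f: exp(τθ) f = (1/4)x^4 + (7/16)x^2 - 2x + 7/4

the image equals g(x) = (1/4)x^4 + (7/16)x^2 - 2x + 7/4


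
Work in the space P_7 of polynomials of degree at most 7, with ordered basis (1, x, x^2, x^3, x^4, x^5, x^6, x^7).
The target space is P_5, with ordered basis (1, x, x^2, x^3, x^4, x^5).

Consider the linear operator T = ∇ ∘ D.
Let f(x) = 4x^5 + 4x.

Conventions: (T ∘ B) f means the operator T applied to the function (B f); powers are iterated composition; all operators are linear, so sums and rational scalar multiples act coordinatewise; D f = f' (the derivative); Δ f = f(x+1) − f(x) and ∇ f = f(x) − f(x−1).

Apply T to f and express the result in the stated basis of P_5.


D f = 20x^4 + 4
∇ D f = 80x^3 - 120x^2 + 80x - 20

the image equals g(x) = 80x^3 - 120x^2 + 80x - 20


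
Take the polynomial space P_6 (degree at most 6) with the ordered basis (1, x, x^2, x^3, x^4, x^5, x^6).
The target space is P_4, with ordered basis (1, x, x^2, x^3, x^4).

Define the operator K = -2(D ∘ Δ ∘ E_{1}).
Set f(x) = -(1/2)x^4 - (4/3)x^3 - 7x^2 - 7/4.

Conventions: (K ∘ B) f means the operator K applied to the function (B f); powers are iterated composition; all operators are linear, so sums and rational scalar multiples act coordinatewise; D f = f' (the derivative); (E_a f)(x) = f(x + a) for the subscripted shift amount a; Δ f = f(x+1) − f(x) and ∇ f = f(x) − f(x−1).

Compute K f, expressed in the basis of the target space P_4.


the image equals g(x) = 12x^2 + 52x + 80

E_{1} f = -(1/2)x^4 - (10/3)x^3 - 14x^2 - 20x - 127/12
Δ E_{1} f = -2x^3 - 13x^2 - 40x - 227/6
D Δ E_{1} f = -6x^2 - 26x - 40
(-2(D ∘ Δ ∘ E_{1})) f = 12x^2 + 52x + 80


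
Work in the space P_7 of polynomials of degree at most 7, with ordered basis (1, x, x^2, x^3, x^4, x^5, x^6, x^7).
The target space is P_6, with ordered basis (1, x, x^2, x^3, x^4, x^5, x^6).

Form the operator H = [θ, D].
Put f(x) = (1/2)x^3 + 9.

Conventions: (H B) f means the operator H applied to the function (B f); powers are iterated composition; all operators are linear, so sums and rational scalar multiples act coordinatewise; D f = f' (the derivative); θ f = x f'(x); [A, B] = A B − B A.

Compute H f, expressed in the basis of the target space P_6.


g(x) = -(3/2)x^2

D f = (3/2)x^2
θ D f = 3x^2
θ f = (3/2)x^3
D θ f = (9/2)x^2
[θ, D] f = -(3/2)x^2


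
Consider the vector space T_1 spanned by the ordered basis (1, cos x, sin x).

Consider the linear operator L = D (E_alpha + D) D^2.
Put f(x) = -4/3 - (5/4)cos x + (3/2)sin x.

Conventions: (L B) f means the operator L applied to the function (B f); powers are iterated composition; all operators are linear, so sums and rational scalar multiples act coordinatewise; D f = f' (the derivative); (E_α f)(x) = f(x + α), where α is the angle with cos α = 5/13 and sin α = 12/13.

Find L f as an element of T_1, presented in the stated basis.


D f = (3/2)cos x + (5/4)sin x
D D f = (5/4)cos x - (3/2)sin x
E_alpha D^2 f = -(47/52)cos x - (45/26)sin x
D D^2 f = -(3/2)cos x - (5/4)sin x
(E_alpha + D) D^2 f = -(125/52)cos x - (155/52)sin x
D (E_alpha + D) D^2 f = -(155/52)cos x + (125/52)sin x

the image equals g(x) = -(155/52)cos x + (125/52)sin x


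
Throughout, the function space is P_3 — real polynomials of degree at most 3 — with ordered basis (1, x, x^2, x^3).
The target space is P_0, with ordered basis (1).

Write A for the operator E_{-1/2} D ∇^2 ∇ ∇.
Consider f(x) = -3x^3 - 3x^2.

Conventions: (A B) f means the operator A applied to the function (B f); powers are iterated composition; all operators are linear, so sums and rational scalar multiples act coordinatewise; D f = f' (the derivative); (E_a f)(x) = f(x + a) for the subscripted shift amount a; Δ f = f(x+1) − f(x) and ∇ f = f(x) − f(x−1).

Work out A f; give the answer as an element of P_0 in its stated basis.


the result is g(x) = 0

∇ f = -9x^2 + 3x
∇ ∇ f = -18x + 12
∇ (∇ ∇) f = -18
∇ ∇ (∇ ∇) f = 0
D (∇^2 ∇ ∇) f = 0
E_{-1/2} D (∇^2 ∇ ∇) f = 0
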